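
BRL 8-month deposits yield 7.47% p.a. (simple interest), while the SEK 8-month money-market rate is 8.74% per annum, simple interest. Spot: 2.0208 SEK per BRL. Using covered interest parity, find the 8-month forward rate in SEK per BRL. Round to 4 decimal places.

T = 8/12 years.
Growth of 1 SEK over T: 1 + 0.0874×8/12 = 1.0582667.
BRL accumulates by 1 + 0.0747×8/12 = 1.049800.
So F = 2.0208 × 1.0582667 / 1.049800 = 2.037098 (SEK/BRL).

2.0371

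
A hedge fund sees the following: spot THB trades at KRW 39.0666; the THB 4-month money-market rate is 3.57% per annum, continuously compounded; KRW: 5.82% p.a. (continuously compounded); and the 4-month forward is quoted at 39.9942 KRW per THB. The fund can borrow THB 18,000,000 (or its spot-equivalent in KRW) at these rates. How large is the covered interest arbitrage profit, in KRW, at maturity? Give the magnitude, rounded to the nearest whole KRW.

KRW 11,539,488

T = 4/12 years.
Invest the THB and cover forward: 18,000,000 × 1.0119710867 × 39.9942 = KRW 728,513,532.64.
Convert at spot and invest in KRW: 18,000,000 × 39.0666 × 1.01958940282 = KRW 716,974,044.56.
The quoted forward overvalues THB, so borrow KRW, buy THB at spot, deposit the THB at 3.57%, and sell the proceeds forward at 39.9942.
Arbitrage profit = |728,513,532.64 − 716,974,044.56| = KRW 11,539,488.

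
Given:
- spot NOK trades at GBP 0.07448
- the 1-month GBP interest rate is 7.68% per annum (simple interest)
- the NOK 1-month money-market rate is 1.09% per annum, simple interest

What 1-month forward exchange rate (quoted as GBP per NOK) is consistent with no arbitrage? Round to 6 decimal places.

0.074889

T = 1/12 years.
GBP growth factor: 1 + 0.0768×1/12 = 1.006400.
NOK accumulates by 1 + 0.0109×1/12 = 1.0009083.
CIP: F = S · (grow GBP)/(grow NOK) = 0.07448 × 1.006400/1.0009083 = 0.07488865 GBP per NOK.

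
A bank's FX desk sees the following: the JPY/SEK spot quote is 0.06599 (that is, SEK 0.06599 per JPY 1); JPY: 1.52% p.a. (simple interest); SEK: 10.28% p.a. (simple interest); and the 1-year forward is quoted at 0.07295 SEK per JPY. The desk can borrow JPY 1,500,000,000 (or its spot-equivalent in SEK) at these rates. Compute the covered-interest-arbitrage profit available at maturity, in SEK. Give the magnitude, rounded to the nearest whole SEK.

SEK 1,927,602

T = 1 year.
Invest the JPY and cover forward: 1,500,000,000 × 1.015200 × 0.07295 = SEK 111,088,260.00.
Convert at spot and invest in SEK: 1,500,000,000 × 0.06599 × 1.102800 = SEK 109,160,658.00.
The quoted forward overvalues JPY, so borrow SEK, buy JPY at spot, deposit the JPY at 1.52%, and sell the proceeds forward at 0.07295.
Arbitrage profit = |111,088,260.00 − 109,160,658.00| = SEK 1,927,602.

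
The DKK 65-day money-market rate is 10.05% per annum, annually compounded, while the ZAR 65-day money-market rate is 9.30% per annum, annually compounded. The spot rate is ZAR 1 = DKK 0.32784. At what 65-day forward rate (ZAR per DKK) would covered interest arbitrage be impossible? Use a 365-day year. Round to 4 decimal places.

3.0466

T = 65/365 years.
DKK growth factor: (1 + 0.1005)^(65/365) = 1.0172002.
ZAR accumulates by (1 + 0.0930)^(65/365) = 1.0159622.
Forward (DKK per ZAR) = 0.32784 × 1.0172002 / 1.0159622 = 0.3282395.
Quoted the other way: 1/0.3282395 = 3.0466 ZAR per DKK.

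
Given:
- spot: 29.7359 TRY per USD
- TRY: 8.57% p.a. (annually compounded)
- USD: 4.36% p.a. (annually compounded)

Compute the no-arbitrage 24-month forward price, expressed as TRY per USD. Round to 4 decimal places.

T = 2 years.
TRY growth factor: (1 + 0.0857)^2 = 1.17874449.
USD accumulates by (1 + 0.0436)^2 = 1.08910096.
Forward (TRY per USD) = 29.7359 × 1.17874449 / 1.08910096 = 32.183452.

32.1835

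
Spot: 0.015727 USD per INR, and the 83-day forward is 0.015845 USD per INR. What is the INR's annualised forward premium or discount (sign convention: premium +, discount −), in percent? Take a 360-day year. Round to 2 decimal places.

T = 83/360 years.
Period premium: (0.015845 − 0.015727)/0.015727 = 0.0075030.
Per annum: 0.0075030 / (83/360) = 0.032543 = 3.25%.

+3.25%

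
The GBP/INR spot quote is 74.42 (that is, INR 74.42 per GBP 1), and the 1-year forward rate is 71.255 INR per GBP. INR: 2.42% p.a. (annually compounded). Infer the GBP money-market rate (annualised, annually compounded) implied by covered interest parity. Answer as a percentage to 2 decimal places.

T = 1 year.
CIP gives F = S · g_INR/g_GBP, so g_INR/g_GBP = 71.255/74.42 = 0.9574711.
The INR side grows by (1 + 0.0242)^1 = 1.024200.
Hence g_GBP = 1.0696929.
Annualise: 1.0696929^(1/1) − 1 = 0.069693 = 6.97%.

6.97%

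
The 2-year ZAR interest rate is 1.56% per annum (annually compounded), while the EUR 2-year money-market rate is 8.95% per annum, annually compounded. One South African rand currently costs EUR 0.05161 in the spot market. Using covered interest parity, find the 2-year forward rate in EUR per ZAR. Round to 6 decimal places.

T = 2 years.
Growth of 1 EUR over T: (1 + 0.0895)^2 = 1.1870102.
ZAR growth factor: (1 + 0.0156)^2 = 1.0314434.
CIP: F = S · (grow EUR)/(grow ZAR) = 0.05161 × 1.1870102/1.0314434 = 0.05939405 EUR per ZAR.

0.059394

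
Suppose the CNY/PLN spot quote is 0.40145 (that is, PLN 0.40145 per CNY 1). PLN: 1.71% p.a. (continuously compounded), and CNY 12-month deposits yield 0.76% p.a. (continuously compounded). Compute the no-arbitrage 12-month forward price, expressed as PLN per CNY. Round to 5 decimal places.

T = 1 year.
PLN growth factor: e^(0.0171×1) = 1.017247.
CNY growth factor: e^(0.0076×1) = 1.007629.
CIP: F = S · (grow PLN)/(grow CNY) = 0.40145 × 1.017247/1.007629 = 0.4052819 PLN per CNY.

0.40528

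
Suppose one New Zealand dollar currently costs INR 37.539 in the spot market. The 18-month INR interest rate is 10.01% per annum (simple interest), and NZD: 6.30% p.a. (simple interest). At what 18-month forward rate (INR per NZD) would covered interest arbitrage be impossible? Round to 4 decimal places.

T = 18/12 years.
INR accumulates by 1 + 0.1001×18/12 = 1.150150.
NZD growth factor: 1 + 0.0630×18/12 = 1.094500.
CIP: F = S · (grow INR)/(grow NZD) = 37.539 × 1.150150/1.094500 = 39.447676 INR per NZD.

39.4477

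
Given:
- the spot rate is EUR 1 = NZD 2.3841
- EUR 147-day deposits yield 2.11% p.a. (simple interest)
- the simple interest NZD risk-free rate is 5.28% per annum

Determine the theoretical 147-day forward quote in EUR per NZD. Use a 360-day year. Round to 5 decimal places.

T = 147/360 years.
NZD accumulates by 1 + 0.0528×147/360 = 1.021560.
EUR accumulates by 1 + 0.0211×147/360 = 1.0086158.
CIP: F = S · (grow NZD)/(grow EUR) = 2.3841 × 1.021560/1.0086158 = 2.414697 NZD per EUR.
Invert for EUR per NZD: 1 / 2.414697 = 0.41413.

0.41413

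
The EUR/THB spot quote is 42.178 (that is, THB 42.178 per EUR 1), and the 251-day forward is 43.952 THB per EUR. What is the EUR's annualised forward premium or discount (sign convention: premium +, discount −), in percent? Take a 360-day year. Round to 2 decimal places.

T = 251/360 years.
Period premium: (43.952 − 42.178)/42.178 = 0.0420598.
×(1/T) gives 6.03% p.a.

+6.03%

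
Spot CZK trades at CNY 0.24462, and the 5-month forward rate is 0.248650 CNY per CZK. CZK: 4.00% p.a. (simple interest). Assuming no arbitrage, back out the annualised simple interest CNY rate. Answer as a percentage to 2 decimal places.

T = 5/12 years.
CIP gives F = S · g_CNY/g_CZK, so g_CNY/g_CZK = 0.24865/0.24462 = 1.0164745.
The CZK side grows by 1 + 0.0400×5/12 = 1.0166667.
That pins the CNY growth at 1.0334158.
(1.0334158 − 1)/T = 0.080198, i.e. 8.02%.

8.02%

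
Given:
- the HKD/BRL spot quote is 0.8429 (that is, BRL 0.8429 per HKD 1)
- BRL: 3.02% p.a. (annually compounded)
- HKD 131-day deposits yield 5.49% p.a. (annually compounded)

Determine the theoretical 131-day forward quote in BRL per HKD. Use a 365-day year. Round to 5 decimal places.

0.83576

T = 131/365 years.
BRL growth factor: (1 + 0.0302)^(131/365) = 1.0107357.
Growth of 1 HKD over T: (1 + 0.0549)^(131/365) = 1.0193671.
CIP: F = S · (grow BRL)/(grow HKD) = 0.8429 × 1.0107357/1.0193671 = 0.8357628 BRL per HKD.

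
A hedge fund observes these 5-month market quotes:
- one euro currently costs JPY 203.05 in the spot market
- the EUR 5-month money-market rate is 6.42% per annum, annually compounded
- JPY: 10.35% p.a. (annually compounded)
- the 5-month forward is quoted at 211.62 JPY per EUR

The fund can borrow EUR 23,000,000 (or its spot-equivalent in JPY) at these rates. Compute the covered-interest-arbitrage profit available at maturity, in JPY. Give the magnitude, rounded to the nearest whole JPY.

T = 5/12 years.
Keep in EUR, deliver into the forward: 23,000,000·1.026265405367·211.62 = JPY 4,995,100,556.93.
Swap to JPY now, deposit: 23,000,000·203.05·1.041889850237 = JPY 4,865,781,884.08.
The quoted forward overvalues EUR, so borrow JPY, buy EUR at spot, deposit the EUR at 6.42%, and sell the proceeds forward at 211.62.
The gap between the two covered legs is JPY 129,318,673.

JPY 129,318,673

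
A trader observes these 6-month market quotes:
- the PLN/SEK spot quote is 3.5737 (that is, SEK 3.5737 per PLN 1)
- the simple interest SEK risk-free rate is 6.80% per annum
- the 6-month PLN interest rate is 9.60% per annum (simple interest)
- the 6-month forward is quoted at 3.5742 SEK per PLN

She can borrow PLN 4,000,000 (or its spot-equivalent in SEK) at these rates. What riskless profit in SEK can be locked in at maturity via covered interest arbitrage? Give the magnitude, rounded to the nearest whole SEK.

T = 6/12 years.
Invest the PLN and cover forward: 4,000,000 × 1.048000 × 3.5742 = SEK 14,983,046.40.
Convert at spot and invest in SEK: 4,000,000 × 3.5737 × 1.034000 = SEK 14,780,823.20.
The quoted forward overvalues PLN, so borrow SEK, buy PLN at spot, deposit the PLN at 9.60%, and sell the proceeds forward at 3.5742.
Profit = 14,983,046.40 − 14,780,823.20 = SEK 202,223.

SEK 202,223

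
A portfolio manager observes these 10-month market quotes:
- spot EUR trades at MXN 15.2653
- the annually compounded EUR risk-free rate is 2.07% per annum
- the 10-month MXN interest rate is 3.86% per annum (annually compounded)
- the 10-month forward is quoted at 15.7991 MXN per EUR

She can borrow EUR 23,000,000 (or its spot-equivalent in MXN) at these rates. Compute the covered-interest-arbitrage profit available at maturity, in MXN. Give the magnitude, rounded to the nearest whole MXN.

T = 10/12 years.
Invest the EUR and cover forward: 23,000,000 × 1.01722048064 × 15.7991 = MXN 369,636,866.20.
Convert at spot and invest in MXN: 23,000,000 × 15.2653 × 1.03206471871 = MXN 362,359,883.66.
The quoted forward overvalues EUR, so borrow MXN, buy EUR at spot, deposit the EUR at 2.07%, and sell the proceeds forward at 15.7991.
The gap between the two covered legs is MXN 7,276,983.

MXN 7,276,983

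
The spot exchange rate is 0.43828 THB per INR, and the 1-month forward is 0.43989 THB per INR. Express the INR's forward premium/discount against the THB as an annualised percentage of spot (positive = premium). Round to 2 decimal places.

+4.41%

T = 1/12 years.
INR trades forward at +0.36735% vs spot over the period.
Annualise by dividing by T: 0.0036735 / (1/12) = 0.044082 → 4.41%.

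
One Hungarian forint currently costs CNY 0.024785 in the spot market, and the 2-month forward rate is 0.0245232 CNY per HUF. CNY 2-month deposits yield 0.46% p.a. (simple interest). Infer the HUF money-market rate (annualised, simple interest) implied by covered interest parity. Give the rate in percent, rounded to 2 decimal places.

6.87%

T = 2/12 years.
CIP gives F = S · g_CNY/g_HUF, so g_CNY/g_HUF = 0.0245232/0.024785 = 0.9894372.
CNY growth factor: 1 + 0.0046×2/12 = 1.0007667.
That pins the HUF growth at 1.0114504.
(1.0114504 − 1)/T = 0.068702, i.e. 6.87%.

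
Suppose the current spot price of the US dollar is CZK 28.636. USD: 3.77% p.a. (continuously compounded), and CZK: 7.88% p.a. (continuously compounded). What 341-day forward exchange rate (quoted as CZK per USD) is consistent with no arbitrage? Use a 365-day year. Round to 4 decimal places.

29.7569

T = 341/365 years.
CZK growth factor: e^(0.0788×341/365) = 1.07639622.
USD accumulates by e^(0.0377×341/365) = 1.03584871.
So F = 28.636 × 1.07639622 / 1.03584871 = 29.756934 (CZK/USD).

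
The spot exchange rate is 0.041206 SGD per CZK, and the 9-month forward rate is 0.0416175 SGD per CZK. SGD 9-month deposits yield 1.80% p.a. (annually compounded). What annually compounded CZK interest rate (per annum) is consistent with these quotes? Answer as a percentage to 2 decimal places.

0.46%

T = 9/12 years.
By CIP, F/S equals the SGD-to-CZK growth ratio: 0.0416175/0.041206 = 1.0099864.
The SGD side grows by (1 + 0.0180)^(9/12) = 1.0134699.
So the CZK growth factor = 1.0034491.
Annualise: 1.0034491^(12/9) − 1 = 0.004601 = 0.46%.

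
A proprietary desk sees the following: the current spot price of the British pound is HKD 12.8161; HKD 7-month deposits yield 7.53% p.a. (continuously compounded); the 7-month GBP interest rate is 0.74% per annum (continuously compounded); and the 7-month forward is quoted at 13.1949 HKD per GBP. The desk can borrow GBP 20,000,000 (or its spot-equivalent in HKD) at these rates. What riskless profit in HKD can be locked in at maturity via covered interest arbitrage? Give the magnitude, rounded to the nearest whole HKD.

HKD 2,792,257

T = 7/12 years.
Route A — deposit GBP, sell forward: 20,000,000 × 1.00432599689 × 13.1949 = HKD 265,039,621.93.
Route B — convert at spot, deposit HKD: 20,000,000 × 12.8161 × 1.04490398415 = HKD 267,831,879.03.
The quoted forward undervalues GBP, so borrow GBP, convert to HKD at spot, deposit the HKD at 7.53%, and buy GBP forward at 13.1949 to cover the loan.
The gap between the two covered legs is HKD 2,792,257.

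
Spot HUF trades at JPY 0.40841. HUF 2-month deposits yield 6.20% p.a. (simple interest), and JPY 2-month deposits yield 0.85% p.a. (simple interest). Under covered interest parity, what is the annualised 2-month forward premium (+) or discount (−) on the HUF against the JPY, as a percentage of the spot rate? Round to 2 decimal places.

T = 2/12 years.
F = S · g_JPY/g_HUF = 0.40841 × 1.0014167/1.0103333 = 0.40480562.
(F − S)/S ÷ T = (0.40480562 − 0.40841)/0.40841/(2/12) = -0.052952 → -5.30%.

-5.30%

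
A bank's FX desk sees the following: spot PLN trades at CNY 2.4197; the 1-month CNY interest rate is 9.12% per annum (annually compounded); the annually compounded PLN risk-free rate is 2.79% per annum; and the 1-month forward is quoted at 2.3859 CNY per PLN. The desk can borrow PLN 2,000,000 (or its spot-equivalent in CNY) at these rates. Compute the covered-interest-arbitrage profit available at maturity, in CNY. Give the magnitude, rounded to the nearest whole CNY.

CNY 91,971

T = 1/12 years.
Route A — deposit PLN, sell forward: 2,000,000 × 1.002295788 × 2.3859 = CNY 4,782,755.04.
Route B — convert at spot, deposit CNY: 2,000,000 × 2.4197 × 1.007299681 = CNY 4,874,726.08.
The quoted forward undervalues PLN, so borrow PLN, convert to CNY at spot, deposit the CNY at 9.12%, and buy PLN forward at 2.3859 to cover the loan.
Profit = 4,874,726.08 − 4,782,755.04 = CNY 91,971.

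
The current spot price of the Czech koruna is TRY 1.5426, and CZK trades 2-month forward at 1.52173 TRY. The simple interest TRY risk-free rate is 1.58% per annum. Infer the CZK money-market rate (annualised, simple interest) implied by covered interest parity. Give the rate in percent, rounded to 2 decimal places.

T = 2/12 years.
F/S = 1.52173/1.5426 = 0.9864709 = (growth of TRY) / (growth of CZK).
The TRY side grows by 1 + 0.0158×2/12 = 1.0026333.
Hence g_CZK = 1.0163841.
(1.0163841 − 1)/T = 0.098305, i.e. 9.83%.

9.83%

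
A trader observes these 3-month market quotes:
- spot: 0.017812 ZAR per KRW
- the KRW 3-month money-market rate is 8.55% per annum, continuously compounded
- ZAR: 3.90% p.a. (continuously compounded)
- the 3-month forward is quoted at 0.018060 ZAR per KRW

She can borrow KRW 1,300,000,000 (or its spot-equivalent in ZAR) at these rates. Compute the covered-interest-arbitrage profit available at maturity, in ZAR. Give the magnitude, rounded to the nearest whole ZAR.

T = 3/12 years.
Keep in KRW, deliver into the forward: 1,300,000,000·1.0216050817·0.018060 = ZAR 23,985,244.11.
Swap to ZAR now, deposit: 1,300,000,000·0.017812·1.0097976861 = ZAR 23,382,471.30.
The quoted forward overvalues KRW, so borrow ZAR, buy KRW at spot, deposit the KRW at 8.55%, and sell the proceeds forward at 0.018060.
Arbitrage profit = |23,985,244.11 − 23,382,471.30| = ZAR 602,773.

ZAR 602,773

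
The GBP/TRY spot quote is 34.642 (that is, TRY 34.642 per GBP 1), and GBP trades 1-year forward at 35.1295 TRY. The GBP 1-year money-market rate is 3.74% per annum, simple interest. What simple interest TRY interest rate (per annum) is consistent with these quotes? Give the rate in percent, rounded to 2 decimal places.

5.20%

T = 1 year.
F/S = 35.1295/34.642 = 1.0140725 = (growth of TRY) / (growth of GBP).
GBP growth factor: 1 + 0.0374×1 = 1.037400.
So the TRY growth factor = 1.0519988.
r = (1.0519988 − 1)/1 = 0.051999 → 5.20%.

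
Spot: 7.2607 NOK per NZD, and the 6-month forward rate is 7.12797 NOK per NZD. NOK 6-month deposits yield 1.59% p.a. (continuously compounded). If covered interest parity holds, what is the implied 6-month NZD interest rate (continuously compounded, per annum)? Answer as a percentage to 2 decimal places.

T = 6/12 years.
F/S = 7.12797/7.2607 = 0.9817194 = (growth of NOK) / (growth of NZD).
The NOK side grows by e^(0.0159×6/12) = 1.0079817.
Hence g_NZD = 1.0267513.
Take logs: ln 1.0267513 / (6/12) = 0.052799, so 5.28%.

5.28%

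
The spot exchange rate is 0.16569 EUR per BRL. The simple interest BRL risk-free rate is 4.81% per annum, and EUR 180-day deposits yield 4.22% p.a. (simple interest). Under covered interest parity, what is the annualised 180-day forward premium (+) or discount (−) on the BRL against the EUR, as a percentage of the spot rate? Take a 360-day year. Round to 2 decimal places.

T = 180/360 years.
No-arbitrage forward: 0.16569 × 1.021100 / 1.024050 = 0.16521269 EUR/BRL.
Annualised premium = (F − S)/S × (1/T) = (0.16521269 − 0.16569)/0.16569 ÷ (180/360) = -0.58%.

-0.58%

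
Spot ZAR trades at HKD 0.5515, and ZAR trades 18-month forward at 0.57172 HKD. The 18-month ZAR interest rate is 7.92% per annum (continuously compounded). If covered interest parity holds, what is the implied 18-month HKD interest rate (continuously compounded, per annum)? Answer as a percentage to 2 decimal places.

10.32%

T = 18/12 years.
By CIP, F/S equals the HKD-to-ZAR growth ratio: 0.57172/0.5515 = 1.0366636.
ZAR growth factor: e^(0.0792×18/12) = 1.1261447.
So the HKD growth factor = 1.1674332.
Take logs: ln 1.1674332 / (18/12) = 0.103205, so 10.32%.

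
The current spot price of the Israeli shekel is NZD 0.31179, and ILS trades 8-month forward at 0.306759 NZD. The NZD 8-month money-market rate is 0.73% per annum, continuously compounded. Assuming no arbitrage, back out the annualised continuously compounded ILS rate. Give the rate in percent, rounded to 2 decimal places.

T = 8/12 years.
By CIP, F/S equals the NZD-to-ILS growth ratio: 0.306759/0.31179 = 0.9838641.
NZD growth factor: e^(0.0073×8/12) = 1.0048785.
Hence g_ILS = 1.021359.
Take logs: ln 1.021359 / (8/12) = 0.031701, so 3.17%.

3.17%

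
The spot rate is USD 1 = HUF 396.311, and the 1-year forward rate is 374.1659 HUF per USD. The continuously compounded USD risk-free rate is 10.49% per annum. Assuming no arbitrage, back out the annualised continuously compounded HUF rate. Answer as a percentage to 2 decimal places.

T = 1 year.
By CIP, F/S equals the HUF-to-USD growth ratio: 374.1659/396.311 = 0.9441219.
The USD side grows by e^(0.1049×1) = 1.1105995.
Hence g_HUF = 1.0485413.
Take logs: ln 1.0485413 / 1 = 0.047400, so 4.74%.

4.74%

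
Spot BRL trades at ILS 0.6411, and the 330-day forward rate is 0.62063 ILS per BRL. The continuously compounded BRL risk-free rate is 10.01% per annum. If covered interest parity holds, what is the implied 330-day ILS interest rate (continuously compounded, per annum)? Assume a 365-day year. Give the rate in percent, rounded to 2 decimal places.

6.42%

T = 330/365 years.
CIP gives F = S · g_ILS/g_BRL, so g_ILS/g_BRL = 0.62063/0.6411 = 0.9680705.
The BRL side grows by e^(0.1001×330/365) = 1.094723.
Hence g_ILS = 1.059769.
Take logs: ln 1.059769 / (330/365) = 0.064208, so 6.42%.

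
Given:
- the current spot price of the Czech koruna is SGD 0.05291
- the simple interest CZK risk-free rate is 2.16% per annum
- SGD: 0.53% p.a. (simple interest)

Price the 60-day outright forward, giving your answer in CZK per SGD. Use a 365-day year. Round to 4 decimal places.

T = 60/365 years.
Growth of 1 SGD over T: 1 + 0.0053×60/365 = 1.00087123.
CZK growth factor: 1 + 0.0216×60/365 = 1.00355068.
Forward (SGD per CZK) = 0.05291 × 1.00087123 / 1.00355068 = 0.052768732.
Quoted the other way: 1/0.052768732 = 18.9506 CZK per SGD.

18.9506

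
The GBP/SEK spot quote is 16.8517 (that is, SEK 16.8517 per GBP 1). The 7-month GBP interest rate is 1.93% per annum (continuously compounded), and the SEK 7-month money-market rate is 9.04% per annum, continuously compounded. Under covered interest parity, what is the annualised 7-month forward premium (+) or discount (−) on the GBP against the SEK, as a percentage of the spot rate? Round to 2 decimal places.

T = 7/12 years.
F = S · g_SEK/g_GBP = 16.8517 × 1.0541485/1.0113219 = 17.5653215.
Annualised premium = (F − S)/S × (1/T) = (17.5653215 − 16.8517)/16.8517 ÷ (7/12) = 7.26%.

+7.26%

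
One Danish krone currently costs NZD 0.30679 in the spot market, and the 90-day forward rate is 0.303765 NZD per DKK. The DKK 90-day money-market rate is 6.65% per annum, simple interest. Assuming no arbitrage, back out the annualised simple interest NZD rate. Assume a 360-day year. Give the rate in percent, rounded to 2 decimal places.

2.64%

T = 90/360 years.
CIP gives F = S · g_NZD/g_DKK, so g_NZD/g_DKK = 0.303765/0.30679 = 0.9901398.
DKK growth factor: 1 + 0.0665×90/360 = 1.016625.
So the NZD growth factor = 1.0066009.
r = (1.0066009 − 1)/(90/360) = 0.026404 → 2.64%.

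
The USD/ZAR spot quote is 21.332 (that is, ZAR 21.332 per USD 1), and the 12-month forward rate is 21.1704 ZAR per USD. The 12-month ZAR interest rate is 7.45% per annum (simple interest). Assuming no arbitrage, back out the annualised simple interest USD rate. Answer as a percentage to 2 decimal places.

8.27%

T = 1 year.
CIP gives F = S · g_ZAR/g_USD, so g_ZAR/g_USD = 21.1704/21.332 = 0.9924245.
ZAR growth factor: 1 + 0.0745×1 = 1.074500.
So the USD growth factor = 1.082702.
r = (1.082702 − 1)/1 = 0.082702 → 8.27%.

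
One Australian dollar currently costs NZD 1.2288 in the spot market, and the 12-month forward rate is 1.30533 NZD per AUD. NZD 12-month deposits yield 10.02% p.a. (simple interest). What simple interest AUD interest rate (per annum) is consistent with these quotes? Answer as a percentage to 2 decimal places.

3.57%

T = 1 year.
F/S = 1.30533/1.2288 = 1.0622803 = (growth of NZD) / (growth of AUD).
The NZD side grows by 1 + 0.1002×1 = 1.100200.
That pins the AUD growth at 1.0356965.
(1.0356965 − 1)/T = 0.035697, i.e. 3.57%.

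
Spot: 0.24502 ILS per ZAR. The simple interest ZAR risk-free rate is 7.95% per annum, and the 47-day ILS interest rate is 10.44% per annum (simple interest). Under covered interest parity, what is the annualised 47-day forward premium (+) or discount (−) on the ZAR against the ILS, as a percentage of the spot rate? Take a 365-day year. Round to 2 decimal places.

+2.46%

T = 47/365 years.
CIP forward (ILS per ZAR) = 0.24502 × 1.0134433/1.010237 = 0.24579765.
Annualised premium = (F − S)/S × (1/T) = (0.24579765 − 0.24502)/0.24502 ÷ (47/365) = 2.46%.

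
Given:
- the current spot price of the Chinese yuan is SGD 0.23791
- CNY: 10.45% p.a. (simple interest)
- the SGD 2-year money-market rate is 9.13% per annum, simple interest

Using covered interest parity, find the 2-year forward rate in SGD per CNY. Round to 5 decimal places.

0.23271

T = 2 years.
Growth of 1 SGD over T: 1 + 0.0913×2 = 1.182600.
CNY growth factor: 1 + 0.1045×2 = 1.209000.
Forward (SGD per CNY) = 0.23791 × 1.182600 / 1.209000 = 0.2327149.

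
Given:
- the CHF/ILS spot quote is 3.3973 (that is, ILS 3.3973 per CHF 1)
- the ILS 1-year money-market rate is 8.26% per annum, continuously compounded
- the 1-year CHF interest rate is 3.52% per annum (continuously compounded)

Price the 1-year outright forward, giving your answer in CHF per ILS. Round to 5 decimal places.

T = 1 year.
ILS growth factor: e^(0.0826×1) = 1.0861073.
CHF accumulates by e^(0.0352×1) = 1.0358269.
CIP: F = S · (grow ILS)/(grow CHF) = 3.3973 × 1.0861073/1.0358269 = 3.562209 ILS per CHF.
Invert for CHF per ILS: 1 / 3.562209 = 0.28072.

0.28072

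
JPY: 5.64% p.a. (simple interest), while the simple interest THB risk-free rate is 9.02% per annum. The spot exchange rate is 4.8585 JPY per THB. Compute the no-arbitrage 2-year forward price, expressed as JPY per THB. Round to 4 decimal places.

T = 2 years.
JPY accumulates by 1 + 0.0564×2 = 1.112800.
THB accumulates by 1 + 0.0902×2 = 1.180400.
Forward (JPY per THB) = 4.8585 × 1.112800 / 1.180400 = 4.580260.

4.5803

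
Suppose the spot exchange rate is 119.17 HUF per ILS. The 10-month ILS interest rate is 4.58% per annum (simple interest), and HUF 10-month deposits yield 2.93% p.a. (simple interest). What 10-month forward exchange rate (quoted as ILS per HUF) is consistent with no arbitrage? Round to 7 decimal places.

T = 10/12 years.
HUF growth factor: 1 + 0.0293×10/12 = 1.0244167.
ILS growth factor: 1 + 0.0458×10/12 = 1.0381667.
CIP: F = S · (grow HUF)/(grow ILS) = 119.17 × 1.0244167/1.0381667 = 117.5917 HUF per ILS.
Quoted the other way: 1/117.5917 = 0.0085040 ILS per HUF.

0.0085040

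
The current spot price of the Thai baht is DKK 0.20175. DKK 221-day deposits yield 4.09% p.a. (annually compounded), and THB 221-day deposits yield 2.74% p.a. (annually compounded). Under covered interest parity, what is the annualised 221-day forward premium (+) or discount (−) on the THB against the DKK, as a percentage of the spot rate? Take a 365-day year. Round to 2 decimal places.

+1.31%

T = 221/365 years.
CIP forward (DKK per THB) = 0.20175 × 1.024568/1.0165016 = 0.20335098.
(F − S)/S ÷ T = (0.20335098 − 0.20175)/0.20175/(221/365) = 0.013106 → 1.31%.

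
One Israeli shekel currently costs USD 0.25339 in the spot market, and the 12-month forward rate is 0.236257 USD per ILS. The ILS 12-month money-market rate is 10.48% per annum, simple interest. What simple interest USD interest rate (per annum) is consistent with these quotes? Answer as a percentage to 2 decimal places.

T = 1 year.
CIP gives F = S · g_USD/g_ILS, so g_USD/g_ILS = 0.236257/0.25339 = 0.9323849.
The ILS side grows by 1 + 0.1048×1 = 1.104800.
Hence g_USD = 1.0300988.
r = (1.0300988 − 1)/1 = 0.030099 → 3.01%.

3.01%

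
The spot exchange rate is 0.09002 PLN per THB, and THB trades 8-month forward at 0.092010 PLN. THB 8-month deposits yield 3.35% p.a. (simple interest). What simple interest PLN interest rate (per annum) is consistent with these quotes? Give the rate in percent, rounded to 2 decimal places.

6.74%

T = 8/12 years.
F/S = 0.09201/0.09002 = 1.0221062 = (growth of PLN) / (growth of THB).
THB growth factor: 1 + 0.0335×8/12 = 1.0223333.
Hence g_PLN = 1.0449332.
(1.0449332 − 1)/T = 0.067400, i.e. 6.74%.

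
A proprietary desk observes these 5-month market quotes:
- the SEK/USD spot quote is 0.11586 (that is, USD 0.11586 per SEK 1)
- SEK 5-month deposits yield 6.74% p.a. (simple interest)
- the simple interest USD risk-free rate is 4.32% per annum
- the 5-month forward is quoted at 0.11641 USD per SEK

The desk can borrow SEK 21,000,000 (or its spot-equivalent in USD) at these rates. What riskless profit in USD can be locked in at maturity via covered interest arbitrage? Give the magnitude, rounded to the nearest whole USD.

USD 36,408

T = 5/12 years.
Route A — deposit SEK, sell forward: 21,000,000 × 1.028083333 × 0.11641 = USD 2,513,262.80.
Route B — convert at spot, deposit USD: 21,000,000 × 0.11586 × 1.018000 = USD 2,476,855.08.
The quoted forward overvalues SEK, so borrow USD, buy SEK at spot, deposit the SEK at 6.74%, and sell the proceeds forward at 0.11641.
Arbitrage profit = |2,513,262.80 − 2,476,855.08| = USD 36,408.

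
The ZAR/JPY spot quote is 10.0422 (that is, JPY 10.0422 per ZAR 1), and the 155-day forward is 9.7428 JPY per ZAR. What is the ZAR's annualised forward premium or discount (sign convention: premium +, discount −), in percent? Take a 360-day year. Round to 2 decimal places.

T = 155/360 years.
(F − S)/S = (9.7428 − 10.0422)/10.0422 = -0.0298142.
Annualise by dividing by T: -0.0298142 / (155/360) = -0.069246 → -6.92%.

-6.92%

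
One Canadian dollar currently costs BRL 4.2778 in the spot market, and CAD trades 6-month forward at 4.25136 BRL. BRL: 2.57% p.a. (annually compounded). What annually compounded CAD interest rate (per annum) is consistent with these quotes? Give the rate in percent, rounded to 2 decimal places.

T = 6/12 years.
By CIP, F/S equals the BRL-to-CAD growth ratio: 4.25136/4.2778 = 0.9938193.
The BRL side grows by (1 + 0.0257)^(6/12) = 1.0127685.
So the CAD growth factor = 1.019067.
Annualise: 1.019067^(12/6) − 1 = 0.038498 = 3.85%.

3.85%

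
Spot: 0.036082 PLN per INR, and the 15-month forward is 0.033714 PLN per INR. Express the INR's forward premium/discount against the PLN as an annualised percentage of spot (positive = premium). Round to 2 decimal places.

-5.25%

T = 15/12 years.
(F − S)/S = (0.033714 − 0.036082)/0.036082 = -0.0656283.
Annualise by dividing by T: -0.0656283 / (15/12) = -0.052503 → -5.25%.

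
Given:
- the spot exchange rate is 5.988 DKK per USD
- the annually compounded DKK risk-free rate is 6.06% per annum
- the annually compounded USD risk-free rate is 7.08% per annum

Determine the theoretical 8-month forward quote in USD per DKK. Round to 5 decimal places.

T = 8/12 years.
DKK growth factor: (1 + 0.0606)^(8/12) = 1.0400026.
USD accumulates by (1 + 0.0708)^(8/12) = 1.0466599.
So F = 5.988 × 1.0400026 / 1.0466599 = 5.949913 (DKK/USD).
Quoted the other way: 1/5.949913 = 0.16807 USD per DKK.

0.16807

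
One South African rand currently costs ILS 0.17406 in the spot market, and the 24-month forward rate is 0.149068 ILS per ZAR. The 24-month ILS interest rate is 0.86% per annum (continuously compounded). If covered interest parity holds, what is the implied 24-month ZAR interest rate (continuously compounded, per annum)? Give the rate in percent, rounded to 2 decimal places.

8.61%

T = 2 years.
CIP gives F = S · g_ILS/g_ZAR, so g_ILS/g_ZAR = 0.149068/0.17406 = 0.8564173.
The ILS side grows by e^(0.0086×2) = 1.0173488.
That pins the ZAR growth at 1.1879125.
Take logs: ln 1.1879125 / 2 = 0.086099, so 8.61%.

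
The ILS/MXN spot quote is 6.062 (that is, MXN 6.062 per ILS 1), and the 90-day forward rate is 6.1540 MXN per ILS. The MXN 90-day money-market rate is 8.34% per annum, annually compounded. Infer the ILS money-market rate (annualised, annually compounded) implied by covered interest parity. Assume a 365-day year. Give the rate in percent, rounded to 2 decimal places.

1.92%

T = 90/365 years.
F/S = 6.154/6.062 = 1.0151765 = (growth of MXN) / (growth of ILS).
The MXN side grows by (1 + 0.0834)^(90/365) = 1.0199481.
Hence g_ILS = 1.0047003.
r = 1.0047003^(365/90) − 1 = 0.019200 → 1.92%.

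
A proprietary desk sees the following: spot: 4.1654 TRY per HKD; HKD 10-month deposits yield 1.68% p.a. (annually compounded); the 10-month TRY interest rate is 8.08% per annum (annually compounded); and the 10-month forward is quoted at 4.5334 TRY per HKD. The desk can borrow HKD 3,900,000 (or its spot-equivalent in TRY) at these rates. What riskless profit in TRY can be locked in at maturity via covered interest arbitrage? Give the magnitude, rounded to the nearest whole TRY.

T = 10/12 years.
Invest the HKD and cover forward: 3,900,000 × 1.0139805269 × 4.5334 = TRY 17,927,439.35.
Convert at spot and invest in TRY: 3,900,000 × 4.1654 × 1.0668936084 = TRY 17,331,750.68.
The quoted forward overvalues HKD, so borrow TRY, buy HKD at spot, deposit the HKD at 1.68%, and sell the proceeds forward at 4.5334.
Profit = 17,927,439.35 − 17,331,750.68 = TRY 595,689.

TRY 595,689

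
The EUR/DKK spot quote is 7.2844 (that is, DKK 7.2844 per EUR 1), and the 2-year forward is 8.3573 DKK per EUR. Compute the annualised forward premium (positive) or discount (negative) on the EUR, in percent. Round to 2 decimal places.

T = 2 years.
EUR trades forward at +14.72874% vs spot over the period.
Annualise by dividing by T: 0.1472874 / 2 = 0.073644 → 7.36%.

+7.36%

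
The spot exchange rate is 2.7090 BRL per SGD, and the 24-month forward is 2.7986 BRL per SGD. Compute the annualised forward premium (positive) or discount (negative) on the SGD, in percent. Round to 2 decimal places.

T = 2 years.
Period premium: (2.7986 − 2.709)/2.709 = 0.0330749.
×(1/T) gives 1.65% p.a.

+1.65%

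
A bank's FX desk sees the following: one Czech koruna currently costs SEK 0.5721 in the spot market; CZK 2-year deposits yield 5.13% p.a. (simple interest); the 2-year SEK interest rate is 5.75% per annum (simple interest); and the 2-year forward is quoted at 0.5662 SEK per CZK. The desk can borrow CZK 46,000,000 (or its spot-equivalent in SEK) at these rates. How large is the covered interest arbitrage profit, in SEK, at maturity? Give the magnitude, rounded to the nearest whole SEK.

SEK 625,571

T = 2 years.
Invest the CZK and cover forward: 46,000,000 × 1.102600 × 0.5662 = SEK 28,717,437.52.
Convert at spot and invest in SEK: 46,000,000 × 0.5721 × 1.115000 = SEK 29,343,009.00.
The quoted forward undervalues CZK, so borrow CZK, convert to SEK at spot, deposit the SEK at 5.75%, and buy CZK forward at 0.5662 to cover the loan.
Profit = 29,343,009.00 − 28,717,437.52 = SEK 625,571.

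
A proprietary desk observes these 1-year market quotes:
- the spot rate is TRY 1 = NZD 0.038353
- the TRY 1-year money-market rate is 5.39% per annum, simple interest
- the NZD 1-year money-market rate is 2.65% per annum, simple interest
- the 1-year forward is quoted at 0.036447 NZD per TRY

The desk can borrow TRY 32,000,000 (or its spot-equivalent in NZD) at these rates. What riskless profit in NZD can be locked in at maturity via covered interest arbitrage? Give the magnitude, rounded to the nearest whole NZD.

NZD 30,652

T = 1 year.
Route A — deposit TRY, sell forward: 32,000,000 × 1.053900 × 0.036447 = NZD 1,229,167.79.
Route B — convert at spot, deposit NZD: 32,000,000 × 0.038353 × 1.026500 = NZD 1,259,819.34.
The quoted forward undervalues TRY, so borrow TRY, convert to NZD at spot, deposit the NZD at 2.65%, and buy TRY forward at 0.036447 to cover the loan.
Arbitrage profit = |1,229,167.79 − 1,259,819.34| = NZD 30,652.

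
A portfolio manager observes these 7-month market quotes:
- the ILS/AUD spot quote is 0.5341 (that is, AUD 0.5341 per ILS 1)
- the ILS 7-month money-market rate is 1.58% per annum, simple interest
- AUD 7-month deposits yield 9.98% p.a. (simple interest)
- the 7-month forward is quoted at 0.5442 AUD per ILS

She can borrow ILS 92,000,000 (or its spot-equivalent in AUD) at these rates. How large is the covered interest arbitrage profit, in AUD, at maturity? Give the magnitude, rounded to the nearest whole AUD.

T = 7/12 years.
Invest the ILS and cover forward: 92,000,000 × 1.0092166667 × 0.5442 = AUD 50,527,845.32.
Convert at spot and invest in AUD: 92,000,000 × 0.5341 × 1.0582166667 = AUD 51,997,803.99.
The quoted forward undervalues ILS, so borrow ILS, convert to AUD at spot, deposit the AUD at 9.98%, and buy ILS forward at 0.5442 to cover the loan.
Profit = 51,997,803.99 − 50,527,845.32 = AUD 1,469,959.

AUD 1,469,959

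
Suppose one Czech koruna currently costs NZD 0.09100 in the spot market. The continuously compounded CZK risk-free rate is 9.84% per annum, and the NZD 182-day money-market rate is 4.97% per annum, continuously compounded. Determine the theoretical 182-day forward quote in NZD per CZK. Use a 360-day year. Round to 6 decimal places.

0.088787

T = 182/360 years.
NZD accumulates by e^(0.0497×182/360) = 1.0254444.
Growth of 1 CZK over T: e^(0.0984×182/360) = 1.0510048.
CIP: F = S · (grow NZD)/(grow CZK) = 0.091 × 1.0254444/1.0510048 = 0.08878688 NZD per CZK.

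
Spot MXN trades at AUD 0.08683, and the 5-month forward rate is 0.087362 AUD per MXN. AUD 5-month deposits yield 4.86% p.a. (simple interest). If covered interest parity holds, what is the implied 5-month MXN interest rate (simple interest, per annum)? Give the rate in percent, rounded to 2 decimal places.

T = 5/12 years.
By CIP, F/S equals the AUD-to-MXN growth ratio: 0.087362/0.08683 = 1.0061269.
AUD growth factor: 1 + 0.0486×5/12 = 1.020250.
So the MXN growth factor = 1.0140371.
(1.0140371 − 1)/T = 0.033689, i.e. 3.37%.

3.37%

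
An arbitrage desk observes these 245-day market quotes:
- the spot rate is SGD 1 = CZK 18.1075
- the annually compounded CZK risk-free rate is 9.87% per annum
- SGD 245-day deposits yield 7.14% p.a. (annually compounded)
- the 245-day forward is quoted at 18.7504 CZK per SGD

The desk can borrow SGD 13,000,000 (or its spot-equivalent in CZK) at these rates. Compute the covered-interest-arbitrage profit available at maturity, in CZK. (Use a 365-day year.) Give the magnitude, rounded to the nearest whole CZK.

CZK 4,554,286

T = 245/365 years.
Invest the SGD and cover forward: 13,000,000 × 1.04738060333 × 18.7504 = CZK 255,304,468.44.
Convert at spot and invest in CZK: 13,000,000 × 18.1075 × 1.06522024631 = CZK 250,750,182.93.
The quoted forward overvalues SGD, so borrow CZK, buy SGD at spot, deposit the SGD at 7.14%, and sell the proceeds forward at 18.7504.
Profit = 255,304,468.44 − 250,750,182.93 = CZK 4,554,286.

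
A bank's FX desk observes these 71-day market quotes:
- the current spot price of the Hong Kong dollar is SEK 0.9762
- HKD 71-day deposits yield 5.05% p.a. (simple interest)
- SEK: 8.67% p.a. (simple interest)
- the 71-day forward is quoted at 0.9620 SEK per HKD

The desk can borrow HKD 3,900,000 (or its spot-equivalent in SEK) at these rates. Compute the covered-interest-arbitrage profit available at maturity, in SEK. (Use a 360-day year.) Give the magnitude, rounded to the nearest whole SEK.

T = 71/360 years.
Invest the HKD and cover forward: 3,900,000 × 1.009959722 × 0.9620 = SEK 3,789,166.88.
Convert at spot and invest in SEK: 3,900,000 × 0.9762 × 1.017099167 = SEK 3,872,279.61.
The quoted forward undervalues HKD, so borrow HKD, convert to SEK at spot, deposit the SEK at 8.67%, and buy HKD forward at 0.9620 to cover the loan.
Arbitrage profit = |3,789,166.88 − 3,872,279.61| = SEK 83,113.

SEK 83,113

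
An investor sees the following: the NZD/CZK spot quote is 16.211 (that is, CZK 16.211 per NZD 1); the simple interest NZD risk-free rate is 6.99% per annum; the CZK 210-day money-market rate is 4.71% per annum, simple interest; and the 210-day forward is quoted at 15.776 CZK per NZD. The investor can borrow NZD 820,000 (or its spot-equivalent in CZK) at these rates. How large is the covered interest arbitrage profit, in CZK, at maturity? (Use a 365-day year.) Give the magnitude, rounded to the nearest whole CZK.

T = 210/365 years.
Route A — deposit NZD, sell forward: 820,000 × 1.0402164384 × 15.776 = CZK 13,456,572.72.
Route B — convert at spot, deposit CZK: 820,000 × 16.211 × 1.0270986301 = CZK 13,653,242.63.
The quoted forward undervalues NZD, so borrow NZD, convert to CZK at spot, deposit the CZK at 4.71%, and buy NZD forward at 15.776 to cover the loan.
Profit = 13,653,242.63 − 13,456,572.72 = CZK 196,670.

CZK 196,670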